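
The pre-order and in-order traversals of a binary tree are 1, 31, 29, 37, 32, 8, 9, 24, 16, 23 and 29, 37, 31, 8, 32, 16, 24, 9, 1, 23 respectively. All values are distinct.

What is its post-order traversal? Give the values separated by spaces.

37 29 8 16 24 9 32 31 23 1

The first element of pre-order is the root; it splits in-order into left and right subtrees.
Root 1: left subtree has 8 nodes {29, 37, 31, 8, 32, 16, 24, 9}, right has 1 {23}.
  Root 31: left subtree has 2 nodes {29, 37}, right has 5 {8, 32, 16, 24, 9}.
    Root 29: left subtree has 0 nodes { }, right has 1 {37}.
    Root 32: left subtree has 1 node {8}, right has 3 {16, 24, 9}.
      Root 9: left subtree has 2 nodes {16, 24}, right has 0 { }.
        Root 24: left subtree has 1 node {16}, right has 0 { }.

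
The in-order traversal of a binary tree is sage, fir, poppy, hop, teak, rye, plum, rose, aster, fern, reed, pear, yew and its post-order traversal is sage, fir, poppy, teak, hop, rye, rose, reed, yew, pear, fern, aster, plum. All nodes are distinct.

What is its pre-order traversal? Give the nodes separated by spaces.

plum rye hop poppy fir sage teak aster rose fern pear reed yew

The last element of post-order is the root; it splits in-order into left and right subtrees.
Root plum: left subtree has 6 nodes {sage, fir, poppy, hop, teak, rye}, right has 6 {rose, aster, fern, reed, pear, yew}.
  Root rye: left subtree has 5 nodes {sage, fir, poppy, hop, teak}, right has 0 { }.
    Root hop: left subtree has 3 nodes {sage, fir, poppy}, right has 1 {teak}.
      Root poppy: left subtree has 2 nodes {sage, fir}, right has 0 { }.
        Root fir: left subtree has 1 node {sage}, right has 0 { }.
  Root aster: left subtree has 1 node {rose}, right has 4 {fern, reed, pear, yew}.
    Root fern: left subtree has 0 nodes { }, right has 3 {reed, pear, yew}.
      Root pear: left subtree has 1 node {reed}, right has 1 {yew}.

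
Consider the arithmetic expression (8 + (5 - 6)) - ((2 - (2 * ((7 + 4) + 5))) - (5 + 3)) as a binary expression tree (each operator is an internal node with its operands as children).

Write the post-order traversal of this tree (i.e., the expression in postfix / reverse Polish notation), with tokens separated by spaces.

Post-order on an expression tree gives postfix notation: for each operator, emit left operand, right operand, then the operator.

8 5 6 - + 2 2 7 4 + 5 + * - 5 3 + - -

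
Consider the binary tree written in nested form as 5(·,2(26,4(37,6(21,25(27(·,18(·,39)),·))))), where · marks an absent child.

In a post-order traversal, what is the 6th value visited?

Post-order visits the left subtree, then the right subtree, then the node.
At 5: no left child.
At 5: go right to 2.
  At 2: go left to 26.
    26 is a leaf — visit 26.
  At 2: go right to 4.
    At 4: go left to 37.
      37 is a leaf — visit 37.
    At 4: go right to 6.
      At 6: go left to 21.
        21 is a leaf — visit 21.
      At 6: go right to 25.
        At 25: go left to 27.
          At 27: no left child.
          At 27: go right to 18.
            At 18: no left child.
            At 18: go right to 39.
              39 is a leaf — visit 39.
            Visit 18.
          Visit 27.
        At 25: no right child.
        Visit 25.
      Visit 6.
    Visit 4.
  Visit 2.
Visit 5.
Full post-order sequence: 26, 37, 21, 39, 18, 27, 25, 6, 4, 2, 5.

27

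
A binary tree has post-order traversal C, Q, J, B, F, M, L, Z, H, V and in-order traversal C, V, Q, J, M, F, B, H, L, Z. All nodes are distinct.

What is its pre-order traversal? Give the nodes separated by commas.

The last element of post-order is the root; it splits in-order into left and right subtrees.
Root V: left subtree has 1 node {C}, right has 8 {Q, J, M, F, B, H, L, Z}.
  Root H: left subtree has 5 nodes {Q, J, M, F, B}, right has 2 {L, Z}.
    Root M: left subtree has 2 nodes {Q, J}, right has 2 {F, B}.
      Root J: left subtree has 1 node {Q}, right has 0 { }.
      Root F: left subtree has 0 nodes { }, right has 1 {B}.
    Root Z: left subtree has 1 node {L}, right has 0 { }.

V, C, H, M, J, Q, F, B, Z, L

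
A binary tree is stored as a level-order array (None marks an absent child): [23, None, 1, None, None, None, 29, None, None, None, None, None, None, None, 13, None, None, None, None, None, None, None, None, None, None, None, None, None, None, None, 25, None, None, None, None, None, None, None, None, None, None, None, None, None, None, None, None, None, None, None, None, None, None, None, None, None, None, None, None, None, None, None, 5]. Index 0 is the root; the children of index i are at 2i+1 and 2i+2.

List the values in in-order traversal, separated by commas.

In-order visits the left subtree, then the node, then the right subtree.
At 23: no left child.
Visit 23.
At 23: go right to 1.
  At 1: no left child.
  Visit 1.
  At 1: go right to 29.
    At 29: no left child.
    Visit 29.
    At 29: go right to 13.
      At 13: no left child.
      Visit 13.
      At 13: go right to 25.
        At 25: no left child.
        Visit 25.
        At 25: go right to 5.
          5 is a leaf — visit 5.

23, 1, 29, 13, 25, 5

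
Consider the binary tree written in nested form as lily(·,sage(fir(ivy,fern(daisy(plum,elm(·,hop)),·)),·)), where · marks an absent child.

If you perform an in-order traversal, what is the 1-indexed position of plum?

In-order visits the left subtree, then the node, then the right subtree.
At lily: no left child.
Visit lily.
At lily: go right to sage.
  At sage: go left to fir.
    At fir: go left to ivy.
      ivy is a leaf — visit ivy.
    Visit fir.
    At fir: go right to fern.
      At fern: go left to daisy.
        At daisy: go left to plum.
          plum is a leaf — visit plum.
        Visit daisy.
        At daisy: go right to elm.
          At elm: no left child.
          Visit elm.
          At elm: go right to hop.
            hop is a leaf — visit hop.
      Visit fern.
      At fern: no right child.
  Visit sage.
  At sage: no right child.
Full in-order sequence: lily, ivy, fir, plum, daisy, elm, hop, fern, sage.

4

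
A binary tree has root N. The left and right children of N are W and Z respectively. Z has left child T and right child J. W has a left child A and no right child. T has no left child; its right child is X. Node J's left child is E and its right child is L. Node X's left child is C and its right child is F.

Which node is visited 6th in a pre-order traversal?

X

Pre-order visits the node, then its left subtree, then its right subtree.
Visit N.
At N: go left to W.
  Visit W.
  At W: go left to A.
    A is a leaf — visit A.
  At W: no right child.
At N: go right to Z.
  Visit Z.
  At Z: go left to T.
    Visit T.
    At T: no left child.
    At T: go right to X.
      Visit X.
      At X: go left to C.
        C is a leaf — visit C.
      At X: go right to F.
        F is a leaf — visit F.
  At Z: go right to J.
    Visit J.
    At J: go left to E.
      E is a leaf — visit E.
    At J: go right to L.
      L is a leaf — visit L.
Full pre-order sequence: N, W, A, Z, T, X, C, F, J, E, L.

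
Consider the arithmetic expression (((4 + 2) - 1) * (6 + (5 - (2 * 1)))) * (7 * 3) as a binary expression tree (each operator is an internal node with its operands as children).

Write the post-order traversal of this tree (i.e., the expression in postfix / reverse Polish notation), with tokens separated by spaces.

Post-order on an expression tree gives postfix notation: for each operator, emit left operand, right operand, then the operator.

4 2 + 1 - 6 5 2 1 * - + * 7 3 * *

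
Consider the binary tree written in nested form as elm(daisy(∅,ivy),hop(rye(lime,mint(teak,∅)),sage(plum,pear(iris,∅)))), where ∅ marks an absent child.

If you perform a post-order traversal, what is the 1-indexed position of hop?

11

Post-order visits the left subtree, then the right subtree, then the node.
At elm: go left to daisy.
  At daisy: no left child.
  At daisy: go right to ivy.
    ivy is a leaf — visit ivy.
  Visit daisy.
At elm: go right to hop.
  At hop: go left to rye.
    At rye: go left to lime.
      lime is a leaf — visit lime.
    At rye: go right to mint.
      At mint: go left to teak.
        teak is a leaf — visit teak.
      At mint: no right child.
      Visit mint.
    Visit rye.
  At hop: go right to sage.
    At sage: go left to plum.
      plum is a leaf — visit plum.
    At sage: go right to pear.
      At pear: go left to iris.
        iris is a leaf — visit iris.
      At pear: no right child.
      Visit pear.
    Visit sage.
  Visit hop.
Visit elm.
Full post-order sequence: ivy, daisy, lime, teak, mint, rye, plum, iris, pear, sage, hop, elm.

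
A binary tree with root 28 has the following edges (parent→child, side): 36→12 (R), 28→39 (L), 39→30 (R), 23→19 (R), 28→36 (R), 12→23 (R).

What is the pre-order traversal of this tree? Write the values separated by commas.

28, 39, 30, 36, 12, 23, 19

Pre-order visits the node, then its left subtree, then its right subtree.
Visit 28.
At 28: go left to 39.
  Visit 39.
  At 39: no left child.
  At 39: go right to 30.
    30 is a leaf — visit 30.
At 28: go right to 36.
  Visit 36.
  At 36: no left child.
  At 36: go right to 12.
    Visit 12.
    At 12: no left child.
    At 12: go right to 23.
      Visit 23.
      At 23: no left child.
      At 23: go right to 19.
        19 is a leaf — visit 19.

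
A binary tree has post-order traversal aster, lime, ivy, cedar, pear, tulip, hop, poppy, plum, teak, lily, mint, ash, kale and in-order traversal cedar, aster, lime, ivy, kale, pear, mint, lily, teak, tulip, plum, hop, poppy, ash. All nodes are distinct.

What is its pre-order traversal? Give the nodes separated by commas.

kale, cedar, ivy, lime, aster, ash, mint, pear, lily, teak, plum, tulip, poppy, hop

The last element of post-order is the root; it splits in-order into left and right subtrees.
Root kale: left subtree has 4 nodes {cedar, aster, lime, ivy}, right has 9 {pear, mint, lily, teak, tulip, plum, hop, poppy, ash}.
  Root cedar: left subtree has 0 nodes { }, right has 3 {aster, lime, ivy}.
    Root ivy: left subtree has 2 nodes {aster, lime}, right has 0 { }.
      Root lime: left subtree has 1 node {aster}, right has 0 { }.
  Root ash: left subtree has 8 nodes {pear, mint, lily, teak, tulip, plum, hop, poppy}, right has 0 { }.
    Root mint: left subtree has 1 node {pear}, right has 6 {lily, teak, tulip, plum, hop, poppy}.
      Root lily: left subtree has 0 nodes { }, right has 5 {teak, tulip, plum, hop, poppy}.
        Root teak: left subtree has 0 nodes { }, right has 4 {tulip, plum, hop, poppy}.
          Root plum: left subtree has 1 node {tulip}, right has 2 {hop, poppy}.
            Root poppy: left subtree has 1 node {hop}, right has 0 { }.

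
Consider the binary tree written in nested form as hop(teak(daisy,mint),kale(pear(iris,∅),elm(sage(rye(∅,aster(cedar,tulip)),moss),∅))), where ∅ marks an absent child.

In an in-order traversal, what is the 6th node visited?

In-order visits the left subtree, then the node, then the right subtree.
At hop: go left to teak.
  At teak: go left to daisy.
    daisy is a leaf — visit daisy.
  Visit teak.
  At teak: go right to mint.
    mint is a leaf — visit mint.
Visit hop.
At hop: go right to kale.
  At kale: go left to pear.
    At pear: go left to iris.
      iris is a leaf — visit iris.
    Visit pear.
    At pear: no right child.
  Visit kale.
  At kale: go right to elm.
    At elm: go left to sage.
      At sage: go left to rye.
        At rye: no left child.
        Visit rye.
        At rye: go right to aster.
          At aster: go left to cedar.
            cedar is a leaf — visit cedar.
          Visit aster.
          At aster: go right to tulip.
            tulip is a leaf — visit tulip.
      Visit sage.
      At sage: go right to moss.
        moss is a leaf — visit moss.
    Visit elm.
    At elm: no right child.
Full in-order sequence: daisy, teak, mint, hop, iris, pear, kale, rye, cedar, aster, tulip, sage, moss, elm.

pear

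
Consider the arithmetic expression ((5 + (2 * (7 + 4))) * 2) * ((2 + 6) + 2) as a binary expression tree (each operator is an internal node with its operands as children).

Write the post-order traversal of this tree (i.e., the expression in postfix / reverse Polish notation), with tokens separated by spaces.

5 2 7 4 + * + 2 * 2 6 + 2 + *

Post-order on an expression tree gives postfix notation: for each operator, emit left operand, right operand, then the operator.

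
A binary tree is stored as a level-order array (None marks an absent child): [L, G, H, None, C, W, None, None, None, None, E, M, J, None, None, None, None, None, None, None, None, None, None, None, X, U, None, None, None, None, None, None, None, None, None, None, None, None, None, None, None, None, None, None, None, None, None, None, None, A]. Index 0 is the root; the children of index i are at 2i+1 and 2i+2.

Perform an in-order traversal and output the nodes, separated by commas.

In-order visits the left subtree, then the node, then the right subtree.
At L: go left to G.
  At G: no left child.
  Visit G.
  At G: go right to C.
    At C: no left child.
    Visit C.
    At C: go right to E.
      E is a leaf — visit E.
Visit L.
At L: go right to H.
  At H: go left to W.
    At W: go left to M.
      At M: no left child.
      Visit M.
      At M: go right to X.
        At X: go left to A.
          A is a leaf — visit A.
        Visit X.
        At X: no right child.
    Visit W.
    At W: go right to J.
      At J: go left to U.
        U is a leaf — visit U.
      Visit J.
      At J: no right child.
  Visit H.
  At H: no right child.

G, C, E, L, M, A, X, W, U, J, H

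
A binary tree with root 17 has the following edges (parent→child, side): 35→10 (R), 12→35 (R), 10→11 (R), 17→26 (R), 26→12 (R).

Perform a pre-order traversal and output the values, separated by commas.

Pre-order visits the node, then its left subtree, then its right subtree.
Visit 17.
At 17: no left child.
At 17: go right to 26.
  Visit 26.
  At 26: no left child.
  At 26: go right to 12.
    Visit 12.
    At 12: no left child.
    At 12: go right to 35.
      Visit 35.
      At 35: no left child.
      At 35: go right to 10.
        Visit 10.
        At 10: no left child.
        At 10: go right to 11.
          11 is a leaf — visit 11.

17, 26, 12, 35, 10, 11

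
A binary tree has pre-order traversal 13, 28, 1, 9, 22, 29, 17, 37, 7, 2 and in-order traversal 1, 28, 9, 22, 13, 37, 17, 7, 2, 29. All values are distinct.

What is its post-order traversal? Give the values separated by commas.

1, 22, 9, 28, 37, 2, 7, 17, 29, 13

The first element of pre-order is the root; it splits in-order into left and right subtrees.
Root 13: left subtree has 4 nodes {1, 28, 9, 22}, right has 5 {37, 17, 7, 2, 29}.
  Root 28: left subtree has 1 node {1}, right has 2 {9, 22}.
    Root 9: left subtree has 0 nodes { }, right has 1 {22}.
  Root 29: left subtree has 4 nodes {37, 17, 7, 2}, right has 0 { }.
    Root 17: left subtree has 1 node {37}, right has 2 {7, 2}.
      Root 7: left subtree has 0 nodes { }, right has 1 {2}.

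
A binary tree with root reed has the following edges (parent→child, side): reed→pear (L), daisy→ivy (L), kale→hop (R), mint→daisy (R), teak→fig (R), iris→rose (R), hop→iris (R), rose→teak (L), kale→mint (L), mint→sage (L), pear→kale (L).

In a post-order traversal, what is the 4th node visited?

Post-order visits the left subtree, then the right subtree, then the node.
At reed: go left to pear.
  At pear: go left to kale.
    At kale: go left to mint.
      At mint: go left to sage.
        sage is a leaf — visit sage.
      At mint: go right to daisy.
        At daisy: go left to ivy.
          ivy is a leaf — visit ivy.
        At daisy: no right child.
        Visit daisy.
      Visit mint.
    At kale: go right to hop.
      At hop: no left child.
      At hop: go right to iris.
        At iris: no left child.
        At iris: go right to rose.
          At rose: go left to teak.
            At teak: no left child.
            At teak: go right to fig.
              fig is a leaf — visit fig.
            Visit teak.
          At rose: no right child.
          Visit rose.
        Visit iris.
      Visit hop.
    Visit kale.
  At pear: no right child.
  Visit pear.
At reed: no right child.
Visit reed.
Full post-order sequence: sage, ivy, daisy, mint, fig, teak, rose, iris, hop, kale, pear, reed.

mint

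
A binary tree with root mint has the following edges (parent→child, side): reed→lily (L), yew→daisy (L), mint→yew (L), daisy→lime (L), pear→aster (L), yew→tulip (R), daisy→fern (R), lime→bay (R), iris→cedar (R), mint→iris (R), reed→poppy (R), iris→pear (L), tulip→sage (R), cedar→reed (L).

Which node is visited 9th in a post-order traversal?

Post-order visits the left subtree, then the right subtree, then the node.
At mint: go left to yew.
  At yew: go left to daisy.
    At daisy: go left to lime.
      At lime: no left child.
      At lime: go right to bay.
        bay is a leaf — visit bay.
      Visit lime.
    At daisy: go right to fern.
      fern is a leaf — visit fern.
    Visit daisy.
  At yew: go right to tulip.
    At tulip: no left child.
    At tulip: go right to sage.
      sage is a leaf — visit sage.
    Visit tulip.
  Visit yew.
At mint: go right to iris.
  At iris: go left to pear.
    At pear: go left to aster.
      aster is a leaf — visit aster.
    At pear: no right child.
    Visit pear.
  At iris: go right to cedar.
    At cedar: go left to reed.
      At reed: go left to lily.
        lily is a leaf — visit lily.
      At reed: go right to poppy.
        poppy is a leaf — visit poppy.
      Visit reed.
    At cedar: no right child.
    Visit cedar.
  Visit iris.
Visit mint.
Full post-order sequence: bay, lime, fern, daisy, sage, tulip, yew, aster, pear, lily, poppy, reed, cedar, iris, mint.

pear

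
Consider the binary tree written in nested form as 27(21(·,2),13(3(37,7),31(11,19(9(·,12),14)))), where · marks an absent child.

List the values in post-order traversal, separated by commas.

2, 21, 37, 7, 3, 11, 12, 9, 14, 19, 31, 13, 27

Post-order visits the left subtree, then the right subtree, then the node.
At 27: go left to 21.
  At 21: no left child.
  At 21: go right to 2.
    2 is a leaf — visit 2.
  Visit 21.
At 27: go right to 13.
  At 13: go left to 3.
    At 3: go left to 37.
      37 is a leaf — visit 37.
    At 3: go right to 7.
      7 is a leaf — visit 7.
    Visit 3.
  At 13: go right to 31.
    At 31: go left to 11.
      11 is a leaf — visit 11.
    At 31: go right to 19.
      At 19: go left to 9.
        At 9: no left child.
        At 9: go right to 12.
          12 is a leaf — visit 12.
        Visit 9.
      At 19: go right to 14.
        14 is a leaf — visit 14.
      Visit 19.
    Visit 31.
  Visit 13.
Visit 27.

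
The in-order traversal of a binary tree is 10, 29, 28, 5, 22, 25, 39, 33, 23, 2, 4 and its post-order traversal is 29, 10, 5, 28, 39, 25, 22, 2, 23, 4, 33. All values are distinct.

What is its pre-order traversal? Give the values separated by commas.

The last element of post-order is the root; it splits in-order into left and right subtrees.
Root 33: left subtree has 7 nodes {10, 29, 28, 5, 22, 25, 39}, right has 3 {23, 2, 4}.
  Root 22: left subtree has 4 nodes {10, 29, 28, 5}, right has 2 {25, 39}.
    Root 28: left subtree has 2 nodes {10, 29}, right has 1 {5}.
      Root 10: left subtree has 0 nodes { }, right has 1 {29}.
    Root 25: left subtree has 0 nodes { }, right has 1 {39}.
  Root 4: left subtree has 2 nodes {23, 2}, right has 0 { }.
    Root 23: left subtree has 0 nodes { }, right has 1 {2}.

33, 22, 28, 10, 29, 5, 25, 39, 4, 23, 2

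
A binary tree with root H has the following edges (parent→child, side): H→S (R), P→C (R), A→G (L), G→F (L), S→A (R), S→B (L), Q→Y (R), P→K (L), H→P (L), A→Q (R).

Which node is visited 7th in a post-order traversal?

Y

Post-order visits the left subtree, then the right subtree, then the node.
At H: go left to P.
  At P: go left to K.
    K is a leaf — visit K.
  At P: go right to C.
    C is a leaf — visit C.
  Visit P.
At H: go right to S.
  At S: go left to B.
    B is a leaf — visit B.
  At S: go right to A.
    At A: go left to G.
      At G: go left to F.
        F is a leaf — visit F.
      At G: no right child.
      Visit G.
    At A: go right to Q.
      At Q: no left child.
      At Q: go right to Y.
        Y is a leaf — visit Y.
      Visit Q.
    Visit A.
  Visit S.
Visit H.
Full post-order sequence: K, C, P, B, F, G, Y, Q, A, S, H.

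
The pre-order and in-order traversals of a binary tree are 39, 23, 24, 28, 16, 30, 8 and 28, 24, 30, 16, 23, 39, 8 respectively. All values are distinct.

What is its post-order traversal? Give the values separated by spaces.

The first element of pre-order is the root; it splits in-order into left and right subtrees.
Root 39: left subtree has 5 nodes {28, 24, 30, 16, 23}, right has 1 {8}.
  Root 23: left subtree has 4 nodes {28, 24, 30, 16}, right has 0 { }.
    Root 24: left subtree has 1 node {28}, right has 2 {30, 16}.
      Root 16: left subtree has 1 node {30}, right has 0 { }.

28 30 16 24 23 8 39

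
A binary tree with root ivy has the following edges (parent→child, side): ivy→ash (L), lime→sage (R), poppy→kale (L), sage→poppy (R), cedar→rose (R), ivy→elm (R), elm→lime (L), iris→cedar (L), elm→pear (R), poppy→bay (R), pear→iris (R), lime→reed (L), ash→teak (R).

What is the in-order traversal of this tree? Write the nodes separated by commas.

In-order visits the left subtree, then the node, then the right subtree.
At ivy: go left to ash.
  At ash: no left child.
  Visit ash.
  At ash: go right to teak.
    teak is a leaf — visit teak.
Visit ivy.
At ivy: go right to elm.
  At elm: go left to lime.
    At lime: go left to reed.
      reed is a leaf — visit reed.
    Visit lime.
    At lime: go right to sage.
      At sage: no left child.
      Visit sage.
      At sage: go right to poppy.
        At poppy: go left to kale.
          kale is a leaf — visit kale.
        Visit poppy.
        At poppy: go right to bay.
          bay is a leaf — visit bay.
  Visit elm.
  At elm: go right to pear.
    At pear: no left child.
    Visit pear.
    At pear: go right to iris.
      At iris: go left to cedar.
        At cedar: no left child.
        Visit cedar.
        At cedar: go right to rose.
          rose is a leaf — visit rose.
      Visit iris.
      At iris: no right child.

ash, teak, ivy, reed, lime, sage, kale, poppy, bay, elm, pear, cedar, rose, iris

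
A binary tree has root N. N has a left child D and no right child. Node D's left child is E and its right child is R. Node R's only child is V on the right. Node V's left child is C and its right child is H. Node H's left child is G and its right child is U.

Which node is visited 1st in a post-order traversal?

E

Post-order visits the left subtree, then the right subtree, then the node.
At N: go left to D.
  At D: go left to E.
    E is a leaf — visit E.
  At D: go right to R.
    At R: no left child.
    At R: go right to V.
      At V: go left to C.
        C is a leaf — visit C.
      At V: go right to H.
        At H: go left to G.
          G is a leaf — visit G.
        At H: go right to U.
          U is a leaf — visit U.
        Visit H.
      Visit V.
    Visit R.
  Visit D.
At N: no right child.
Visit N.
Full post-order sequence: E, C, G, U, H, V, R, D, N.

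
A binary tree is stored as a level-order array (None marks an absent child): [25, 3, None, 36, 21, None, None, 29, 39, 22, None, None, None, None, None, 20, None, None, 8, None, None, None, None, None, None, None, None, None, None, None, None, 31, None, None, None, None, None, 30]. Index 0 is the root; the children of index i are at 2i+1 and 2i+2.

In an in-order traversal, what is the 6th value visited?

In-order visits the left subtree, then the node, then the right subtree.
At 25: go left to 3.
  At 3: go left to 36.
    At 36: go left to 29.
      At 29: go left to 20.
        At 20: go left to 31.
          31 is a leaf — visit 31.
        Visit 20.
        At 20: no right child.
      Visit 29.
      At 29: no right child.
    Visit 36.
    At 36: go right to 39.
      At 39: no left child.
      Visit 39.
      At 39: go right to 8.
        At 8: go left to 30.
          30 is a leaf — visit 30.
        Visit 8.
        At 8: no right child.
  Visit 3.
  At 3: go right to 21.
    At 21: go left to 22.
      22 is a leaf — visit 22.
    Visit 21.
    At 21: no right child.
Visit 25.
At 25: no right child.
Full in-order sequence: 31, 20, 29, 36, 39, 30, 8, 3, 22, 21, 25.

30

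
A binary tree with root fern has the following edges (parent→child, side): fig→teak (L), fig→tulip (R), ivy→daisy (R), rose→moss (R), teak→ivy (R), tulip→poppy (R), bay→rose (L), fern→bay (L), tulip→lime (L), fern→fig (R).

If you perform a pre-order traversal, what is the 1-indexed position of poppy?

Pre-order visits the node, then its left subtree, then its right subtree.
Visit fern.
At fern: go left to bay.
  Visit bay.
  At bay: go left to rose.
    Visit rose.
    At rose: no left child.
    At rose: go right to moss.
      moss is a leaf — visit moss.
  At bay: no right child.
At fern: go right to fig.
  Visit fig.
  At fig: go left to teak.
    Visit teak.
    At teak: no left child.
    At teak: go right to ivy.
      Visit ivy.
      At ivy: no left child.
      At ivy: go right to daisy.
        daisy is a leaf — visit daisy.
  At fig: go right to tulip.
    Visit tulip.
    At tulip: go left to lime.
      lime is a leaf — visit lime.
    At tulip: go right to poppy.
      poppy is a leaf — visit poppy.
Full pre-order sequence: fern, bay, rose, moss, fig, teak, ivy, daisy, tulip, lime, poppy.

11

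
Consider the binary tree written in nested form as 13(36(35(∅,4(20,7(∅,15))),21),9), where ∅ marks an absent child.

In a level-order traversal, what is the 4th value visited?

35

Level-order visits nodes level by level from the root, left to right within each level.
Level 0: 13
Level 1: 36, 9
Level 2: 35, 21
Level 3: 4
Level 4: 20, 7
Level 5: 15
Full level-order sequence: 13, 36, 9, 35, 21, 4, 20, 7, 15.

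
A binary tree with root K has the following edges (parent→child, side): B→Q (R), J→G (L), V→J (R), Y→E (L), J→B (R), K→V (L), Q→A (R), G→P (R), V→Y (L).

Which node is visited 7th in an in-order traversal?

In-order visits the left subtree, then the node, then the right subtree.
At K: go left to V.
  At V: go left to Y.
    At Y: go left to E.
      E is a leaf — visit E.
    Visit Y.
    At Y: no right child.
  Visit V.
  At V: go right to J.
    At J: go left to G.
      At G: no left child.
      Visit G.
      At G: go right to P.
        P is a leaf — visit P.
    Visit J.
    At J: go right to B.
      At B: no left child.
      Visit B.
      At B: go right to Q.
        At Q: no left child.
        Visit Q.
        At Q: go right to A.
          A is a leaf — visit A.
Visit K.
At K: no right child.
Full in-order sequence: E, Y, V, G, P, J, B, Q, A, K.

B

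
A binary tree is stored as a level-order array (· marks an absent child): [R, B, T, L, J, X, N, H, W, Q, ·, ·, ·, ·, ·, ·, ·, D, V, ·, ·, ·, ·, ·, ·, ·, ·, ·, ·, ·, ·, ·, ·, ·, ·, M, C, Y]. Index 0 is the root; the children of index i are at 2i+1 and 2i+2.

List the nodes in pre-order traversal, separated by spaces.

R B L H W D M C V Y J Q T X N

Pre-order visits the node, then its left subtree, then its right subtree.
Visit R.
At R: go left to B.
  Visit B.
  At B: go left to L.
    Visit L.
    At L: go left to H.
      H is a leaf — visit H.
    At L: go right to W.
      Visit W.
      At W: go left to D.
        Visit D.
        At D: go left to M.
          M is a leaf — visit M.
        At D: go right to C.
          C is a leaf — visit C.
      At W: go right to V.
        Visit V.
        At V: go left to Y.
          Y is a leaf — visit Y.
        At V: no right child.
  At B: go right to J.
    Visit J.
    At J: go left to Q.
      Q is a leaf — visit Q.
    At J: no right child.
At R: go right to T.
  Visit T.
  At T: go left to X.
    X is a leaf — visit X.
  At T: go right to N.
    N is a leaf — visit N.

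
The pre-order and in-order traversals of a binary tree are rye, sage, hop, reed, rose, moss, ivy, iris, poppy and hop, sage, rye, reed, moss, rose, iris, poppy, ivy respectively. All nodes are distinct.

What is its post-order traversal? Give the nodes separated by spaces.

The first element of pre-order is the root; it splits in-order into left and right subtrees.
Root rye: left subtree has 2 nodes {hop, sage}, right has 6 {reed, moss, rose, iris, poppy, ivy}.
  Root sage: left subtree has 1 node {hop}, right has 0 { }.
  Root reed: left subtree has 0 nodes { }, right has 5 {moss, rose, iris, poppy, ivy}.
    Root rose: left subtree has 1 node {moss}, right has 3 {iris, poppy, ivy}.
      Root ivy: left subtree has 2 nodes {iris, poppy}, right has 0 { }.
        Root iris: left subtree has 0 nodes { }, right has 1 {poppy}.

hop sage moss poppy iris ivy rose reed rye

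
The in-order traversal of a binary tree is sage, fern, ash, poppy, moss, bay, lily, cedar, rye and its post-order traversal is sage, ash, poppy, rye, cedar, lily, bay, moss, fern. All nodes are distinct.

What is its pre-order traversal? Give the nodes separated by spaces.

The last element of post-order is the root; it splits in-order into left and right subtrees.
Root fern: left subtree has 1 node {sage}, right has 7 {ash, poppy, moss, bay, lily, cedar, rye}.
  Root moss: left subtree has 2 nodes {ash, poppy}, right has 4 {bay, lily, cedar, rye}.
    Root poppy: left subtree has 1 node {ash}, right has 0 { }.
    Root bay: left subtree has 0 nodes { }, right has 3 {lily, cedar, rye}.
      Root lily: left subtree has 0 nodes { }, right has 2 {cedar, rye}.
        Root cedar: left subtree has 0 nodes { }, right has 1 {rye}.

fern sage moss poppy ash bay lily cedar rye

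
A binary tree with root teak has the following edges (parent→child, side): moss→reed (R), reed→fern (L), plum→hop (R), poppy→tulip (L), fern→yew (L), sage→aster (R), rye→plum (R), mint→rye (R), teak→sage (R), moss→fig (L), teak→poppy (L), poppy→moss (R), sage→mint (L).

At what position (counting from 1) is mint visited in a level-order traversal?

Level-order visits nodes level by level from the root, left to right within each level.
Level 0: teak
Level 1: poppy, sage
Level 2: tulip, moss, mint, aster
Level 3: fig, reed, rye
Level 4: fern, plum
Level 5: yew, hop
Full level-order sequence: teak, poppy, sage, tulip, moss, mint, aster, fig, reed, rye, fern, plum, yew, hop.

6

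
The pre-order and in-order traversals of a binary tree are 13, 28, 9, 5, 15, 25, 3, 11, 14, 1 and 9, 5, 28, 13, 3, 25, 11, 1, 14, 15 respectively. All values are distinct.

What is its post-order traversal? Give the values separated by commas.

The first element of pre-order is the root; it splits in-order into left and right subtrees.
Root 13: left subtree has 3 nodes {9, 5, 28}, right has 6 {3, 25, 11, 1, 14, 15}.
  Root 28: left subtree has 2 nodes {9, 5}, right has 0 { }.
    Root 9: left subtree has 0 nodes { }, right has 1 {5}.
  Root 15: left subtree has 5 nodes {3, 25, 11, 1, 14}, right has 0 { }.
    Root 25: left subtree has 1 node {3}, right has 3 {11, 1, 14}.
      Root 11: left subtree has 0 nodes { }, right has 2 {1, 14}.
        Root 14: left subtree has 1 node {1}, right has 0 { }.

5, 9, 28, 3, 1, 14, 11, 25, 15, 13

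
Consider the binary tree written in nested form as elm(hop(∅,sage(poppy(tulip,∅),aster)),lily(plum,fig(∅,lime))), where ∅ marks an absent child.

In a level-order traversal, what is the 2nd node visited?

hop

Level-order visits nodes level by level from the root, left to right within each level.
Level 0: elm
Level 1: hop, lily
Level 2: sage, plum, fig
Level 3: poppy, aster, lime
Level 4: tulip
Full level-order sequence: elm, hop, lily, sage, plum, fig, poppy, aster, lime, tulip.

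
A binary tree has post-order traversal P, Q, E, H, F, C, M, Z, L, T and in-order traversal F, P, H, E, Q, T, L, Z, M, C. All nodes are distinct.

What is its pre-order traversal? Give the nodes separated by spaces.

T F H P E Q L Z M C

The last element of post-order is the root; it splits in-order into left and right subtrees.
Root T: left subtree has 5 nodes {F, P, H, E, Q}, right has 4 {L, Z, M, C}.
  Root F: left subtree has 0 nodes { }, right has 4 {P, H, E, Q}.
    Root H: left subtree has 1 node {P}, right has 2 {E, Q}.
      Root E: left subtree has 0 nodes { }, right has 1 {Q}.
  Root L: left subtree has 0 nodes { }, right has 3 {Z, M, C}.
    Root Z: left subtree has 0 nodes { }, right has 2 {M, C}.
      Root M: left subtree has 0 nodes { }, right has 1 {C}.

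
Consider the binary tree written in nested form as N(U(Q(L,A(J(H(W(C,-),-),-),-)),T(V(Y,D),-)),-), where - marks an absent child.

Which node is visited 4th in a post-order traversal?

Post-order visits the left subtree, then the right subtree, then the node.
At N: go left to U.
  At U: go left to Q.
    At Q: go left to L.
      L is a leaf — visit L.
    At Q: go right to A.
      At A: go left to J.
        At J: go left to H.
          At H: go left to W.
            At W: go left to C.
              C is a leaf — visit C.
            At W: no right child.
            Visit W.
          At H: no right child.
          Visit H.
        At J: no right child.
        Visit J.
      At A: no right child.
      Visit A.
    Visit Q.
  At U: go right to T.
    At T: go left to V.
      At V: go left to Y.
        Y is a leaf — visit Y.
      At V: go right to D.
        D is a leaf — visit D.
      Visit V.
    At T: no right child.
    Visit T.
  Visit U.
At N: no right child.
Visit N.
Full post-order sequence: L, C, W, H, J, A, Q, Y, D, V, T, U, N.

H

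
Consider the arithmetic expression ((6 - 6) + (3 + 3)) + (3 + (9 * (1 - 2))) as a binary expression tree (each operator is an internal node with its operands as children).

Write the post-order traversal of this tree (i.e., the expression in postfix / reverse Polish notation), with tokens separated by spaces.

Post-order on an expression tree gives postfix notation: for each operator, emit left operand, right operand, then the operator.

6 6 - 3 3 + + 3 9 1 2 - * + +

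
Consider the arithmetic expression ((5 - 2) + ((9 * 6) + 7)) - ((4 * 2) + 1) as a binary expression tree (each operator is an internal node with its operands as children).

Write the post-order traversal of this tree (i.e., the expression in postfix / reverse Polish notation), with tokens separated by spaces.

5 2 - 9 6 * 7 + + 4 2 * 1 + -

Post-order on an expression tree gives postfix notation: for each operator, emit left operand, right operand, then the operator.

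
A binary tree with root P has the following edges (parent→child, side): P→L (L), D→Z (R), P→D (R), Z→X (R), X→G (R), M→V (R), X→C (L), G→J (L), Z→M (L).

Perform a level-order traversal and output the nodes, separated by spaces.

P L D Z M X V C G J

Level-order visits nodes level by level from the root, left to right within each level.
Level 0: P
Level 1: L, D
Level 2: Z
Level 3: M, X
Level 4: V, C, G
Level 5: J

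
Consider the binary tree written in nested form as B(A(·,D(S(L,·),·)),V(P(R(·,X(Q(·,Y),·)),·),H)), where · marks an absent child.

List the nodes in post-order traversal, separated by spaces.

Post-order visits the left subtree, then the right subtree, then the node.
At B: go left to A.
  At A: no left child.
  At A: go right to D.
    At D: go left to S.
      At S: go left to L.
        L is a leaf — visit L.
      At S: no right child.
      Visit S.
    At D: no right child.
    Visit D.
  Visit A.
At B: go right to V.
  At V: go left to P.
    At P: go left to R.
      At R: no left child.
      At R: go right to X.
        At X: go left to Q.
          At Q: no left child.
          At Q: go right to Y.
            Y is a leaf — visit Y.
          Visit Q.
        At X: no right child.
        Visit X.
      Visit R.
    At P: no right child.
    Visit P.
  At V: go right to H.
    H is a leaf — visit H.
  Visit V.
Visit B.

L S D A Y Q X R P H V B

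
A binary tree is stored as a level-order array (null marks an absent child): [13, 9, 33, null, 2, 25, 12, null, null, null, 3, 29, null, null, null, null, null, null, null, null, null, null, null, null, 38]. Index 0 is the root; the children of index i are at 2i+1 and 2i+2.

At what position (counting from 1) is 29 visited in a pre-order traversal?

Pre-order visits the node, then its left subtree, then its right subtree.
Visit 13.
At 13: go left to 9.
  Visit 9.
  At 9: no left child.
  At 9: go right to 2.
    Visit 2.
    At 2: no left child.
    At 2: go right to 3.
      3 is a leaf — visit 3.
At 13: go right to 33.
  Visit 33.
  At 33: go left to 25.
    Visit 25.
    At 25: go left to 29.
      Visit 29.
      At 29: no left child.
      At 29: go right to 38.
        38 is a leaf — visit 38.
    At 25: no right child.
  At 33: go right to 12.
    12 is a leaf — visit 12.
Full pre-order sequence: 13, 9, 2, 3, 33, 25, 29, 38, 12.

7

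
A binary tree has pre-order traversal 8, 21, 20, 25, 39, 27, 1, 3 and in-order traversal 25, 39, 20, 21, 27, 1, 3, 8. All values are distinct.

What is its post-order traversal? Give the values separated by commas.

39, 25, 20, 3, 1, 27, 21, 8

The first element of pre-order is the root; it splits in-order into left and right subtrees.
Root 8: left subtree has 7 nodes {25, 39, 20, 21, 27, 1, 3}, right has 0 { }.
  Root 21: left subtree has 3 nodes {25, 39, 20}, right has 3 {27, 1, 3}.
    Root 20: left subtree has 2 nodes {25, 39}, right has 0 { }.
      Root 25: left subtree has 0 nodes { }, right has 1 {39}.
    Root 27: left subtree has 0 nodes { }, right has 2 {1, 3}.
      Root 1: left subtree has 0 nodes { }, right has 1 {3}.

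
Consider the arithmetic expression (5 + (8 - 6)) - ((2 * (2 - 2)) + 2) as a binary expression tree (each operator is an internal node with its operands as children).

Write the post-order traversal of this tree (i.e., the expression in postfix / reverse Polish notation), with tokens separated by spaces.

Post-order on an expression tree gives postfix notation: for each operator, emit left operand, right operand, then the operator.

5 8 6 - + 2 2 2 - * 2 + -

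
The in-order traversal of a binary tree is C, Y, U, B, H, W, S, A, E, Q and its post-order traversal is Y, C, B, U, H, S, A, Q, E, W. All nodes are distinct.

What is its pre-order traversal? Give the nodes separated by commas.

W, H, U, C, Y, B, E, A, S, Q

The last element of post-order is the root; it splits in-order into left and right subtrees.
Root W: left subtree has 5 nodes {C, Y, U, B, H}, right has 4 {S, A, E, Q}.
  Root H: left subtree has 4 nodes {C, Y, U, B}, right has 0 { }.
    Root U: left subtree has 2 nodes {C, Y}, right has 1 {B}.
      Root C: left subtree has 0 nodes { }, right has 1 {Y}.
  Root E: left subtree has 2 nodes {S, A}, right has 1 {Q}.
    Root A: left subtree has 1 node {S}, right has 0 { }.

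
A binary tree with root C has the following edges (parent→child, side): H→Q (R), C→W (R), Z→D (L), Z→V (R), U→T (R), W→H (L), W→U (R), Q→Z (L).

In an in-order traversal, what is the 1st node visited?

In-order visits the left subtree, then the node, then the right subtree.
At C: no left child.
Visit C.
At C: go right to W.
  At W: go left to H.
    At H: no left child.
    Visit H.
    At H: go right to Q.
      At Q: go left to Z.
        At Z: go left to D.
          D is a leaf — visit D.
        Visit Z.
        At Z: go right to V.
          V is a leaf — visit V.
      Visit Q.
      At Q: no right child.
  Visit W.
  At W: go right to U.
    At U: no left child.
    Visit U.
    At U: go right to T.
      T is a leaf — visit T.
Full in-order sequence: C, H, D, Z, V, Q, W, U, T.

C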